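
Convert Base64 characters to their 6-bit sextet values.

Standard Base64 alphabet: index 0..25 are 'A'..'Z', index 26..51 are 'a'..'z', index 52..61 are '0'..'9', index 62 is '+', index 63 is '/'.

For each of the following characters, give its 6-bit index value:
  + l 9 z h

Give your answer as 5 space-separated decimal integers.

Answer: 62 37 61 51 33

Derivation:
'+': index 62
'l': a..z range, 26 + ord('l') − ord('a') = 37
'9': 0..9 range, 52 + ord('9') − ord('0') = 61
'z': a..z range, 26 + ord('z') − ord('a') = 51
'h': a..z range, 26 + ord('h') − ord('a') = 33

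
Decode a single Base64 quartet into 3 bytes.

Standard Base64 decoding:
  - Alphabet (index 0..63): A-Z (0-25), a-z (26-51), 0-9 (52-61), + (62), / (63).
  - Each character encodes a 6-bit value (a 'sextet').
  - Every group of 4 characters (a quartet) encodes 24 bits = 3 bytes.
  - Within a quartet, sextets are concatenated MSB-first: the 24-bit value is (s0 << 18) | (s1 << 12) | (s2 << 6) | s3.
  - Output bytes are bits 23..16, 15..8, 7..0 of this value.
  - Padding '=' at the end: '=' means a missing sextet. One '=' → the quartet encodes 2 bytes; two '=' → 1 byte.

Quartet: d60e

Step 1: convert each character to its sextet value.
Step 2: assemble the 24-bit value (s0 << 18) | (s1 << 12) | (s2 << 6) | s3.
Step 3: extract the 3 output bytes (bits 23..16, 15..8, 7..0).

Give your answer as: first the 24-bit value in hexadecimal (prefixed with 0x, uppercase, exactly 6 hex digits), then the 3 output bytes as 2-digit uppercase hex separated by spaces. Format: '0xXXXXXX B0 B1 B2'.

Answer: 0x77AD1E 77 AD 1E

Derivation:
Sextets: d=29, 6=58, 0=52, e=30
24-bit: (29<<18) | (58<<12) | (52<<6) | 30
      = 0x740000 | 0x03A000 | 0x000D00 | 0x00001E
      = 0x77AD1E
Bytes: (v>>16)&0xFF=77, (v>>8)&0xFF=AD, v&0xFF=1E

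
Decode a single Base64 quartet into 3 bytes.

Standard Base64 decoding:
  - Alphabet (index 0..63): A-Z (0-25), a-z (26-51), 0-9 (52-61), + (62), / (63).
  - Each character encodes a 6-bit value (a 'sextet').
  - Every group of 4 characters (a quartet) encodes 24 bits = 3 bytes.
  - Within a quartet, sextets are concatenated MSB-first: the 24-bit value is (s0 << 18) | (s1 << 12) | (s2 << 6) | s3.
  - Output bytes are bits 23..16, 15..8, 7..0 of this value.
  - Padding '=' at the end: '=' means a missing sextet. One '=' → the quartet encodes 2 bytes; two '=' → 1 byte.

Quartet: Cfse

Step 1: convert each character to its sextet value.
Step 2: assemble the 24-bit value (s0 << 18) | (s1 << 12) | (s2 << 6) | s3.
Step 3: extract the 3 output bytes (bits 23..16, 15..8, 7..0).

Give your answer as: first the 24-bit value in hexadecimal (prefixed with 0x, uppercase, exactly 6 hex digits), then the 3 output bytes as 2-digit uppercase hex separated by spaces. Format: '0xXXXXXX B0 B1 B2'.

Answer: 0x09FB1E 09 FB 1E

Derivation:
Sextets: C=2, f=31, s=44, e=30
24-bit: (2<<18) | (31<<12) | (44<<6) | 30
      = 0x080000 | 0x01F000 | 0x000B00 | 0x00001E
      = 0x09FB1E
Bytes: (v>>16)&0xFF=09, (v>>8)&0xFF=FB, v&0xFF=1E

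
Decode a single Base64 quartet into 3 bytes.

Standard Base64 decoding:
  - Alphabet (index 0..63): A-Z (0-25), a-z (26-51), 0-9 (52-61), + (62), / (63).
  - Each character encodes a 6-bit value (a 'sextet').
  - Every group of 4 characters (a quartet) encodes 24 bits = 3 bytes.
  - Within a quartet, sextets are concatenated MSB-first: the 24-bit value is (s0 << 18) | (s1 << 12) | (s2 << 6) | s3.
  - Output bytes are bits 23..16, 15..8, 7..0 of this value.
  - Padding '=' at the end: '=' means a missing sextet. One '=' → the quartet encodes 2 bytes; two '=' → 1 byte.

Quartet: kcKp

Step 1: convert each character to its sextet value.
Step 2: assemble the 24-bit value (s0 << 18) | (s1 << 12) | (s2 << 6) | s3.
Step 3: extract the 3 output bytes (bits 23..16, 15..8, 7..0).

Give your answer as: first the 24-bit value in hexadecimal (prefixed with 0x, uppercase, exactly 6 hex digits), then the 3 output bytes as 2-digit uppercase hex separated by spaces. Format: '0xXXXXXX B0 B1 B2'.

Sextets: k=36, c=28, K=10, p=41
24-bit: (36<<18) | (28<<12) | (10<<6) | 41
      = 0x900000 | 0x01C000 | 0x000280 | 0x000029
      = 0x91C2A9
Bytes: (v>>16)&0xFF=91, (v>>8)&0xFF=C2, v&0xFF=A9

Answer: 0x91C2A9 91 C2 A9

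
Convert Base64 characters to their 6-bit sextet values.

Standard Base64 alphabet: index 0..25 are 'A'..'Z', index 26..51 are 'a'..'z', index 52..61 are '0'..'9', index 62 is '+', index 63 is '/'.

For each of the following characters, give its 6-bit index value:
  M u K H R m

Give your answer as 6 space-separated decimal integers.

Answer: 12 46 10 7 17 38

Derivation:
'M': A..Z range, ord('M') − ord('A') = 12
'u': a..z range, 26 + ord('u') − ord('a') = 46
'K': A..Z range, ord('K') − ord('A') = 10
'H': A..Z range, ord('H') − ord('A') = 7
'R': A..Z range, ord('R') − ord('A') = 17
'm': a..z range, 26 + ord('m') − ord('a') = 38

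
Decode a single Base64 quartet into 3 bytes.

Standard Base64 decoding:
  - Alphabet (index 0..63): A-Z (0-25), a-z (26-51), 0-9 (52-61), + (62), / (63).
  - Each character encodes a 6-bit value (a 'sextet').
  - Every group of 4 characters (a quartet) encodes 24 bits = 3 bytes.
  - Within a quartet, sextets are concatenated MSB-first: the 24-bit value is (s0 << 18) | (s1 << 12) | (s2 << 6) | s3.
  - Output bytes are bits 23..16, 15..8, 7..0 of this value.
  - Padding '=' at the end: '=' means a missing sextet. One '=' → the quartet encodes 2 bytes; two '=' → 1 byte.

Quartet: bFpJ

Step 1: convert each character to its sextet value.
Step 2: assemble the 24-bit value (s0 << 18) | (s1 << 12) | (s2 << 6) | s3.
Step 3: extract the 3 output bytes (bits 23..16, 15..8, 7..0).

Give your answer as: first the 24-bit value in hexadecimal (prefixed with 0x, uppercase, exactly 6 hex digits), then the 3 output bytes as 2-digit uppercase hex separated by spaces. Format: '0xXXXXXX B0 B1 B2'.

Answer: 0x6C5A49 6C 5A 49

Derivation:
Sextets: b=27, F=5, p=41, J=9
24-bit: (27<<18) | (5<<12) | (41<<6) | 9
      = 0x6C0000 | 0x005000 | 0x000A40 | 0x000009
      = 0x6C5A49
Bytes: (v>>16)&0xFF=6C, (v>>8)&0xFF=5A, v&0xFF=49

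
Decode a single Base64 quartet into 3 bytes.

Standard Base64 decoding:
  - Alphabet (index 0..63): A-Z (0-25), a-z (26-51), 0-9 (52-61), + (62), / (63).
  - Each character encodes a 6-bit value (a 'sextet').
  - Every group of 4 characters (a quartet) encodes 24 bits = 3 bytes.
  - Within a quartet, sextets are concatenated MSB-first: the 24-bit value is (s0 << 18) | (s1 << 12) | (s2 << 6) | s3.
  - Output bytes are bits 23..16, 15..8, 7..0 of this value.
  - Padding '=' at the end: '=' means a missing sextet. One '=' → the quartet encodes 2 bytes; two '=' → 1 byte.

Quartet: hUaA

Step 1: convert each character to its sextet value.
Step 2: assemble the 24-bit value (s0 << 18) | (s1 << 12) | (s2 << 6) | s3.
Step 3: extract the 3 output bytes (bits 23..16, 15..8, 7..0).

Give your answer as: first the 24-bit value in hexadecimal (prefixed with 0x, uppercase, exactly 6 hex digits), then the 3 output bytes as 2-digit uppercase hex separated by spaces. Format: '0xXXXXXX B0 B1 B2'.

Answer: 0x854680 85 46 80

Derivation:
Sextets: h=33, U=20, a=26, A=0
24-bit: (33<<18) | (20<<12) | (26<<6) | 0
      = 0x840000 | 0x014000 | 0x000680 | 0x000000
      = 0x854680
Bytes: (v>>16)&0xFF=85, (v>>8)&0xFF=46, v&0xFF=80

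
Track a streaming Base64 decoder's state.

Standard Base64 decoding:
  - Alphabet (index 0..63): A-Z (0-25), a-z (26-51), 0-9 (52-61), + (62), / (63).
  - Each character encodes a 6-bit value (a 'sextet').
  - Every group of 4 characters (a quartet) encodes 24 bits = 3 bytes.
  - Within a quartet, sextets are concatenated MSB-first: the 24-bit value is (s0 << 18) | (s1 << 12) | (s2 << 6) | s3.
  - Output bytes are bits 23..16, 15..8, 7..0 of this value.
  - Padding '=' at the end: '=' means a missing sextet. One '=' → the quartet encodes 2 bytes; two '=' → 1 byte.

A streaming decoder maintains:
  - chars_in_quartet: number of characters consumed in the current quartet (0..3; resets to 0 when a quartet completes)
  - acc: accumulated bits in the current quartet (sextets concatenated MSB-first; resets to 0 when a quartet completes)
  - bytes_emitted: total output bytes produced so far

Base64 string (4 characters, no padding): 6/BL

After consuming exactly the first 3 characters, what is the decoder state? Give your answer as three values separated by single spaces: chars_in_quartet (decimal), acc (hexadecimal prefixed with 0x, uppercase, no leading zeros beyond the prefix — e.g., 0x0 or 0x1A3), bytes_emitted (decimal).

Answer: 3 0x3AFC1 0

Derivation:
After char 0 ('6'=58): chars_in_quartet=1 acc=0x3A bytes_emitted=0
After char 1 ('/'=63): chars_in_quartet=2 acc=0xEBF bytes_emitted=0
After char 2 ('B'=1): chars_in_quartet=3 acc=0x3AFC1 bytes_emitted=0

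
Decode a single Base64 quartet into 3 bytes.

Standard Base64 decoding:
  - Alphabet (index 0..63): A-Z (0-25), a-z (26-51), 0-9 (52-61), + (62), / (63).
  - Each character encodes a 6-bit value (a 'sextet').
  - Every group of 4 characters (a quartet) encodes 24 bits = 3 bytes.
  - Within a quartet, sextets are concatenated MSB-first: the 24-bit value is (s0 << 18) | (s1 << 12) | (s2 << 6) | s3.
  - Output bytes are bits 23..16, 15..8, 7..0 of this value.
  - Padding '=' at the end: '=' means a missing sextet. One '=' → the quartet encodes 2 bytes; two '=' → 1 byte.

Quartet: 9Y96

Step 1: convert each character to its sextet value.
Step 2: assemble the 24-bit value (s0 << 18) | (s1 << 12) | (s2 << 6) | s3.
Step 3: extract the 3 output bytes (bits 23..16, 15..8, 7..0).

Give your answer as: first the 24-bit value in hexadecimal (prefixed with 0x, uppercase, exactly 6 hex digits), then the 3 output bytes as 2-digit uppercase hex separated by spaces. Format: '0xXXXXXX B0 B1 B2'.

Answer: 0xF58F7A F5 8F 7A

Derivation:
Sextets: 9=61, Y=24, 9=61, 6=58
24-bit: (61<<18) | (24<<12) | (61<<6) | 58
      = 0xF40000 | 0x018000 | 0x000F40 | 0x00003A
      = 0xF58F7A
Bytes: (v>>16)&0xFF=F5, (v>>8)&0xFF=8F, v&0xFF=7A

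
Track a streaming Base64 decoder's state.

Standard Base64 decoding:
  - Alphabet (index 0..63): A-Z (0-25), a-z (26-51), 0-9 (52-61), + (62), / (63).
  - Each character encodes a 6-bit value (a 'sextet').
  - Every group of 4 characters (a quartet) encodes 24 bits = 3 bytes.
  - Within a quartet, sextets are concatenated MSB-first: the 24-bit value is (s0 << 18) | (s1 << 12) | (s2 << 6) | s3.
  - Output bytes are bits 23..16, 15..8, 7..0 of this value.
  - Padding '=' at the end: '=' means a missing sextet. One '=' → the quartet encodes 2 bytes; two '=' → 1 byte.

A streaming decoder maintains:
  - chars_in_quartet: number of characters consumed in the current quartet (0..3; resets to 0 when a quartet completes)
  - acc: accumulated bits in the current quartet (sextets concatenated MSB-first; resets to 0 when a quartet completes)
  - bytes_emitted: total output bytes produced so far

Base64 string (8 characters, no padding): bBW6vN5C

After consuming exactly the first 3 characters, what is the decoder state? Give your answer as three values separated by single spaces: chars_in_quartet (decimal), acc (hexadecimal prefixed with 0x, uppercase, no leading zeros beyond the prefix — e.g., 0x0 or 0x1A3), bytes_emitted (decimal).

After char 0 ('b'=27): chars_in_quartet=1 acc=0x1B bytes_emitted=0
After char 1 ('B'=1): chars_in_quartet=2 acc=0x6C1 bytes_emitted=0
After char 2 ('W'=22): chars_in_quartet=3 acc=0x1B056 bytes_emitted=0

Answer: 3 0x1B056 0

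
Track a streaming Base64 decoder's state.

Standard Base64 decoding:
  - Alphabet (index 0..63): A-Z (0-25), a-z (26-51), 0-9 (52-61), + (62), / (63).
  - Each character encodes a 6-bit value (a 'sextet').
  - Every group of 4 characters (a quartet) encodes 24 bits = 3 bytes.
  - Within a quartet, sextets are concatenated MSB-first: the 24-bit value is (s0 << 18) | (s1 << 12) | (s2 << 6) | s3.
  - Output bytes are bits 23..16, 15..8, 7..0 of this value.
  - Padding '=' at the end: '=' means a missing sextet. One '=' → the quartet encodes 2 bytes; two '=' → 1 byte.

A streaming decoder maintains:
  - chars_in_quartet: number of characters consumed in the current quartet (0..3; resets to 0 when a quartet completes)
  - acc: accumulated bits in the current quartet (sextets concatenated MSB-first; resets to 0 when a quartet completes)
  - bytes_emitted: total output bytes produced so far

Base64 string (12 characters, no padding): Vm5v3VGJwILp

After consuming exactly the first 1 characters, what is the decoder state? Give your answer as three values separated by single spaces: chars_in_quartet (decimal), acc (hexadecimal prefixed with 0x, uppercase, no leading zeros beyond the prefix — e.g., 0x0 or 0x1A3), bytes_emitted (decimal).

Answer: 1 0x15 0

Derivation:
After char 0 ('V'=21): chars_in_quartet=1 acc=0x15 bytes_emitted=0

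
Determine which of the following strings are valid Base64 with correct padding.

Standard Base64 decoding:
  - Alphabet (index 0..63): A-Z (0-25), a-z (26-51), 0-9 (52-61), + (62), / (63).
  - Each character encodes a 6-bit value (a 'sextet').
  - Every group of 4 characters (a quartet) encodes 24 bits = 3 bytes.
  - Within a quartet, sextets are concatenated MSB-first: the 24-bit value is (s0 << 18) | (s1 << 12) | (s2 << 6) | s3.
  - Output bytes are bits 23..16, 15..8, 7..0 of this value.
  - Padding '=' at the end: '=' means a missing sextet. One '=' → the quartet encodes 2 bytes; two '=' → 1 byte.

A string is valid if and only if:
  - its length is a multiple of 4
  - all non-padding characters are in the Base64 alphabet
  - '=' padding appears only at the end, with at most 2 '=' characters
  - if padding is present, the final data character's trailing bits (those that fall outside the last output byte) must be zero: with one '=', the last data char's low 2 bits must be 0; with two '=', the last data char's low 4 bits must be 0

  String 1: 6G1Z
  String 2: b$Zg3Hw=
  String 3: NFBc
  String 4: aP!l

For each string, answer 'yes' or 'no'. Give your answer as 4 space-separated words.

String 1: '6G1Z' → valid
String 2: 'b$Zg3Hw=' → invalid (bad char(s): ['$'])
String 3: 'NFBc' → valid
String 4: 'aP!l' → invalid (bad char(s): ['!'])

Answer: yes no yes no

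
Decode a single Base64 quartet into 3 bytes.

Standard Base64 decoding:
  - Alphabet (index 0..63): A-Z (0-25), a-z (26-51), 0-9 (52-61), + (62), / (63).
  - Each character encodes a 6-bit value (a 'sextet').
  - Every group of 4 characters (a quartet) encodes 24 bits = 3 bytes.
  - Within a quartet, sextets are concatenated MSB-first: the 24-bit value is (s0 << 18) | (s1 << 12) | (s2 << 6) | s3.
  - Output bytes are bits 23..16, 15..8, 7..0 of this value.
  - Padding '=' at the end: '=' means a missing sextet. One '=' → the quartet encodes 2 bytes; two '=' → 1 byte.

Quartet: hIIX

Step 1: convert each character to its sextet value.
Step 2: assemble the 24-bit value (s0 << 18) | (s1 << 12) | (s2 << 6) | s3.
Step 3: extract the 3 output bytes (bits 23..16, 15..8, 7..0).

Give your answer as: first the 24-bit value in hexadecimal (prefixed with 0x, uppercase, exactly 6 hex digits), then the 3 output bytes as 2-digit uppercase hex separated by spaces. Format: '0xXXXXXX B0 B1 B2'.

Sextets: h=33, I=8, I=8, X=23
24-bit: (33<<18) | (8<<12) | (8<<6) | 23
      = 0x840000 | 0x008000 | 0x000200 | 0x000017
      = 0x848217
Bytes: (v>>16)&0xFF=84, (v>>8)&0xFF=82, v&0xFF=17

Answer: 0x848217 84 82 17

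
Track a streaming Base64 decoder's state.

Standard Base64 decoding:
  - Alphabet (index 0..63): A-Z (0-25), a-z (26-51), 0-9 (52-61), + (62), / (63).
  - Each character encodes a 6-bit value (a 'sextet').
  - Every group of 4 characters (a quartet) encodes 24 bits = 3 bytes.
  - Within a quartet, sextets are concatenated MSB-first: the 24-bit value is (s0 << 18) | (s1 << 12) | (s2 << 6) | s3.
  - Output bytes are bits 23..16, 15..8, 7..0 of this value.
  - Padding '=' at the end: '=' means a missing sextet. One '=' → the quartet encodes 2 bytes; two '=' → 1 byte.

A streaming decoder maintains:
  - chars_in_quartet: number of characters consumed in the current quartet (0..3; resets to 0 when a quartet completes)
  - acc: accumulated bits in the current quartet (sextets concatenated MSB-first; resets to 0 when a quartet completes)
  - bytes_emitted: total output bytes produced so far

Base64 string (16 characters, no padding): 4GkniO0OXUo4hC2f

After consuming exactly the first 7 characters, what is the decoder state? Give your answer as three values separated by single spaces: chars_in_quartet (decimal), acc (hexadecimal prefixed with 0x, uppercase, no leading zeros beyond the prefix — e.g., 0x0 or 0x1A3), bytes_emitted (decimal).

After char 0 ('4'=56): chars_in_quartet=1 acc=0x38 bytes_emitted=0
After char 1 ('G'=6): chars_in_quartet=2 acc=0xE06 bytes_emitted=0
After char 2 ('k'=36): chars_in_quartet=3 acc=0x381A4 bytes_emitted=0
After char 3 ('n'=39): chars_in_quartet=4 acc=0xE06927 -> emit E0 69 27, reset; bytes_emitted=3
After char 4 ('i'=34): chars_in_quartet=1 acc=0x22 bytes_emitted=3
After char 5 ('O'=14): chars_in_quartet=2 acc=0x88E bytes_emitted=3
After char 6 ('0'=52): chars_in_quartet=3 acc=0x223B4 bytes_emitted=3

Answer: 3 0x223B4 3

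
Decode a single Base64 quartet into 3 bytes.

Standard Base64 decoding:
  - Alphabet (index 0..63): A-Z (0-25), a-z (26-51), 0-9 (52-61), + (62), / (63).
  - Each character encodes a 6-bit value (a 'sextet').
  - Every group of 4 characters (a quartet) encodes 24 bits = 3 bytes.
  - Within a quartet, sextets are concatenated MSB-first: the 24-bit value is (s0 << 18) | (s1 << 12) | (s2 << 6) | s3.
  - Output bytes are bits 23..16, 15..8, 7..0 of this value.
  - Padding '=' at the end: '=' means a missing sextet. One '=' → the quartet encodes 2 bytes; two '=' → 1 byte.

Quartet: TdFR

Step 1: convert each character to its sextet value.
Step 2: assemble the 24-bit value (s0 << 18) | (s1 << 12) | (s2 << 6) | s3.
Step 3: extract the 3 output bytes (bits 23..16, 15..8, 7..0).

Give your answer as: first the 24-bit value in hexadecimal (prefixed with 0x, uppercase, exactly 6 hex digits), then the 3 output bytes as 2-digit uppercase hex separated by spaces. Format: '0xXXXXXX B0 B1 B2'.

Answer: 0x4DD151 4D D1 51

Derivation:
Sextets: T=19, d=29, F=5, R=17
24-bit: (19<<18) | (29<<12) | (5<<6) | 17
      = 0x4C0000 | 0x01D000 | 0x000140 | 0x000011
      = 0x4DD151
Bytes: (v>>16)&0xFF=4D, (v>>8)&0xFF=D1, v&0xFF=51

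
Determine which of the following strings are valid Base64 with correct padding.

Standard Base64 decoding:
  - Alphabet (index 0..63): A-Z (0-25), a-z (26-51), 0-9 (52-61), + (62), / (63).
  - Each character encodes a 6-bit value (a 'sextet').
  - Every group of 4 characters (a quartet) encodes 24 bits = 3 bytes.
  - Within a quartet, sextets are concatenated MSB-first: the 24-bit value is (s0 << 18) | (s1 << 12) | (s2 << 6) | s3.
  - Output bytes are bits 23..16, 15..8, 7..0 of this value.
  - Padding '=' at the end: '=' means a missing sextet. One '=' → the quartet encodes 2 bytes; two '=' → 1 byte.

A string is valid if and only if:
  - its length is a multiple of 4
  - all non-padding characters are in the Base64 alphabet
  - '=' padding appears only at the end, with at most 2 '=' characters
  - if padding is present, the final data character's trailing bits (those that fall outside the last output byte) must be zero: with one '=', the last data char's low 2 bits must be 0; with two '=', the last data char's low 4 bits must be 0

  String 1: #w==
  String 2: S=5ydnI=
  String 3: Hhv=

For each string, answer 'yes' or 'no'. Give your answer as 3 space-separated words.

Answer: no no no

Derivation:
String 1: '#w==' → invalid (bad char(s): ['#'])
String 2: 'S=5ydnI=' → invalid (bad char(s): ['=']; '=' in middle)
String 3: 'Hhv=' → invalid (bad trailing bits)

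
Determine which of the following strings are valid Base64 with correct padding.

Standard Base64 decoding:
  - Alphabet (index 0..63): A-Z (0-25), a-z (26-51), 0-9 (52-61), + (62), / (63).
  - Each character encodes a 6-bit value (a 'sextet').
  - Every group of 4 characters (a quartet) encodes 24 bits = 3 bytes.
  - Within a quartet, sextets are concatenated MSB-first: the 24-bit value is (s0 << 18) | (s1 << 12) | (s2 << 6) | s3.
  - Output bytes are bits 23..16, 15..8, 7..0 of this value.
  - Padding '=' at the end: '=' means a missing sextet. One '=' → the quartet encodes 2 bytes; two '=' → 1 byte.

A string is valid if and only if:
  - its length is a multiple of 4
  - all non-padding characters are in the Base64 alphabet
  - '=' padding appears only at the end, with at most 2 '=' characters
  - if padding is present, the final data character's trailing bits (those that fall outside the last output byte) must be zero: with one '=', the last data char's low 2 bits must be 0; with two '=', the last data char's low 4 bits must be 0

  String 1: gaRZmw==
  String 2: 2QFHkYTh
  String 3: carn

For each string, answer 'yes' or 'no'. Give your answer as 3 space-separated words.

String 1: 'gaRZmw==' → valid
String 2: '2QFHkYTh' → valid
String 3: 'carn' → valid

Answer: yes yes yes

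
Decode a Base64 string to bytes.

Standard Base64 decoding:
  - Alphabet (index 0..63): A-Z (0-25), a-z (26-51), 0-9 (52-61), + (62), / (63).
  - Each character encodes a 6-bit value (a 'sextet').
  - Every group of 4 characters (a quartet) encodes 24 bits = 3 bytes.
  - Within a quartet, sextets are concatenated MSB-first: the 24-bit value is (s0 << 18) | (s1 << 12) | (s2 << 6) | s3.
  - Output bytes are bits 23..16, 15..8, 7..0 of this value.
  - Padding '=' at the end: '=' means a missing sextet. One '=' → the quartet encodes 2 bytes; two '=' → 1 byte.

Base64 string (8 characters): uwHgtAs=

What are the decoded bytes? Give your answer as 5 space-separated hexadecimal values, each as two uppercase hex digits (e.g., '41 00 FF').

After char 0 ('u'=46): chars_in_quartet=1 acc=0x2E bytes_emitted=0
After char 1 ('w'=48): chars_in_quartet=2 acc=0xBB0 bytes_emitted=0
After char 2 ('H'=7): chars_in_quartet=3 acc=0x2EC07 bytes_emitted=0
After char 3 ('g'=32): chars_in_quartet=4 acc=0xBB01E0 -> emit BB 01 E0, reset; bytes_emitted=3
After char 4 ('t'=45): chars_in_quartet=1 acc=0x2D bytes_emitted=3
After char 5 ('A'=0): chars_in_quartet=2 acc=0xB40 bytes_emitted=3
After char 6 ('s'=44): chars_in_quartet=3 acc=0x2D02C bytes_emitted=3
Padding '=': partial quartet acc=0x2D02C -> emit B4 0B; bytes_emitted=5

Answer: BB 01 E0 B4 0B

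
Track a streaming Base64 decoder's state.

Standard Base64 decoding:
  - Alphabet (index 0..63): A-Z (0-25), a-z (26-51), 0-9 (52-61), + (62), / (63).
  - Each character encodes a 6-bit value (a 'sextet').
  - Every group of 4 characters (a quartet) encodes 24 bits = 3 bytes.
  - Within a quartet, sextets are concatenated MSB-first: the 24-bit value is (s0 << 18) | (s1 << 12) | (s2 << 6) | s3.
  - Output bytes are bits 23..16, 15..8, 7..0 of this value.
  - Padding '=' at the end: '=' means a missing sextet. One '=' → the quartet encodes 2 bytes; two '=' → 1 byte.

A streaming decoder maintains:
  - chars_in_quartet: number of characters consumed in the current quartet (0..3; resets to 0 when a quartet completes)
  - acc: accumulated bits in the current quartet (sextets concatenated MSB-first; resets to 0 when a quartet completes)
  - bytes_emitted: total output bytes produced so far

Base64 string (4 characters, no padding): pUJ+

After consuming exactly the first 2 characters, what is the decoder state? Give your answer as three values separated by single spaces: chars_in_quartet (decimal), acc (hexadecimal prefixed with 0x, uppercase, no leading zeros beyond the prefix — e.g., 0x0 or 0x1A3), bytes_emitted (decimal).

Answer: 2 0xA54 0

Derivation:
After char 0 ('p'=41): chars_in_quartet=1 acc=0x29 bytes_emitted=0
After char 1 ('U'=20): chars_in_quartet=2 acc=0xA54 bytes_emitted=0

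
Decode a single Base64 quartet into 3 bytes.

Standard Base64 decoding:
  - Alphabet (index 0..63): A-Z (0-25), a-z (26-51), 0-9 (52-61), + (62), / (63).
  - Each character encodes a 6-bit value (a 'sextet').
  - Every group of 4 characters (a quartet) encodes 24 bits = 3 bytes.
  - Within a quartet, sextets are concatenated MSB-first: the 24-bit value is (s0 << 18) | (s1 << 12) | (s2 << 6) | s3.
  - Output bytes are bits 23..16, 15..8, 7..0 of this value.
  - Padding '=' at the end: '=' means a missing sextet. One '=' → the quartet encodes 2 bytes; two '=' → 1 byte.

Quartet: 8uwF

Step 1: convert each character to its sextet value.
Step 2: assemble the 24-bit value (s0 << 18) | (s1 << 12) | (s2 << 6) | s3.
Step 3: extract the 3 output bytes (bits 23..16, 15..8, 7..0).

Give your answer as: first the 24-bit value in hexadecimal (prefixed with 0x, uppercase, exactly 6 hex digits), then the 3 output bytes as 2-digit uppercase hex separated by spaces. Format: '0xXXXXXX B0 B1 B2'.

Answer: 0xF2EC05 F2 EC 05

Derivation:
Sextets: 8=60, u=46, w=48, F=5
24-bit: (60<<18) | (46<<12) | (48<<6) | 5
      = 0xF00000 | 0x02E000 | 0x000C00 | 0x000005
      = 0xF2EC05
Bytes: (v>>16)&0xFF=F2, (v>>8)&0xFF=EC, v&0xFF=05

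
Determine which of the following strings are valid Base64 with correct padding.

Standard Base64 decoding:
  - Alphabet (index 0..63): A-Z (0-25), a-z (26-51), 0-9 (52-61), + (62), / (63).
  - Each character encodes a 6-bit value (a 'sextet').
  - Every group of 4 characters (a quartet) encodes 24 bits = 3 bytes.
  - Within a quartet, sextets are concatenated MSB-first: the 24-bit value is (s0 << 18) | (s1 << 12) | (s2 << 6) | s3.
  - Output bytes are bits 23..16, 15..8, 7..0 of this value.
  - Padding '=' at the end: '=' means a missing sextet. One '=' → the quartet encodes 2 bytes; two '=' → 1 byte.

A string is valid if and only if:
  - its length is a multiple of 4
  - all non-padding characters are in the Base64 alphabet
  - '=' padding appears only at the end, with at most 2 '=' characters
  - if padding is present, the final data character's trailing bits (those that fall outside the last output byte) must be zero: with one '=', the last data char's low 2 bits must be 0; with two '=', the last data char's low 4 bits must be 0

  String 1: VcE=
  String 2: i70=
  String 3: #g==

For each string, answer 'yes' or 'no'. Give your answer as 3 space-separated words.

Answer: yes yes no

Derivation:
String 1: 'VcE=' → valid
String 2: 'i70=' → valid
String 3: '#g==' → invalid (bad char(s): ['#'])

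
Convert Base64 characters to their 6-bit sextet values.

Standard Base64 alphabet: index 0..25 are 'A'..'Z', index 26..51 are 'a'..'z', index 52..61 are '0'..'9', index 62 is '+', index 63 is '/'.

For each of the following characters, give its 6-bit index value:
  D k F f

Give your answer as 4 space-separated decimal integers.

'D': A..Z range, ord('D') − ord('A') = 3
'k': a..z range, 26 + ord('k') − ord('a') = 36
'F': A..Z range, ord('F') − ord('A') = 5
'f': a..z range, 26 + ord('f') − ord('a') = 31

Answer: 3 36 5 31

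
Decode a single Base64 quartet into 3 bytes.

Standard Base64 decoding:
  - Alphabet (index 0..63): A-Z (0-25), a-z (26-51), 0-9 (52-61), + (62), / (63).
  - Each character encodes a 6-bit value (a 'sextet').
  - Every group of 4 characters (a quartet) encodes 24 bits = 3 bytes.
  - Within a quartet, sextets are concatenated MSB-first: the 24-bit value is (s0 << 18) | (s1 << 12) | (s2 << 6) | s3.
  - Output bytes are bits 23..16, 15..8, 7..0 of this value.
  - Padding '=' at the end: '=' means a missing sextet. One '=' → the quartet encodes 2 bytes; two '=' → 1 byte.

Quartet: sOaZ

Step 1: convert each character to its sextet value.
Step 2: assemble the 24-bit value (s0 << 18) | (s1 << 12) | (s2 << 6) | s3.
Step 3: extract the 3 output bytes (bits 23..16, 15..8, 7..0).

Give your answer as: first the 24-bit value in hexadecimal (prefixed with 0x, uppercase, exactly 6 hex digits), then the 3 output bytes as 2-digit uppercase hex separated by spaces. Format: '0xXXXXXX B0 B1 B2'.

Answer: 0xB0E699 B0 E6 99

Derivation:
Sextets: s=44, O=14, a=26, Z=25
24-bit: (44<<18) | (14<<12) | (26<<6) | 25
      = 0xB00000 | 0x00E000 | 0x000680 | 0x000019
      = 0xB0E699
Bytes: (v>>16)&0xFF=B0, (v>>8)&0xFF=E6, v&0xFF=99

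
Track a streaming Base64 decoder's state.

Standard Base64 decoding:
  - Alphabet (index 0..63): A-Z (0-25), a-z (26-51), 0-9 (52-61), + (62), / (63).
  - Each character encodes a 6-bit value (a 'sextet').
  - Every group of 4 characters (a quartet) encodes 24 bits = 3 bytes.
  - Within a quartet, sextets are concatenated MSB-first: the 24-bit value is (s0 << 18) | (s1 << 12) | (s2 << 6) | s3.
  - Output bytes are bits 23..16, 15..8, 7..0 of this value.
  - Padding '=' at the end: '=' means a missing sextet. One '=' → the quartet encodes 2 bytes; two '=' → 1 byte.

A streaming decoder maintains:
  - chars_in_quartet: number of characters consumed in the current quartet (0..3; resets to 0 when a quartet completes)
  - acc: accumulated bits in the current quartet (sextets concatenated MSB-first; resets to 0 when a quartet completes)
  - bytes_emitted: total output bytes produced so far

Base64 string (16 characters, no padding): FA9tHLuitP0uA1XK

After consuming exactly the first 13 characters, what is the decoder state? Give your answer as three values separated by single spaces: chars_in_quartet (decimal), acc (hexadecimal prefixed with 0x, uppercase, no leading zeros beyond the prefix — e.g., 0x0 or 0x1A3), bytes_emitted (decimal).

After char 0 ('F'=5): chars_in_quartet=1 acc=0x5 bytes_emitted=0
After char 1 ('A'=0): chars_in_quartet=2 acc=0x140 bytes_emitted=0
After char 2 ('9'=61): chars_in_quartet=3 acc=0x503D bytes_emitted=0
After char 3 ('t'=45): chars_in_quartet=4 acc=0x140F6D -> emit 14 0F 6D, reset; bytes_emitted=3
After char 4 ('H'=7): chars_in_quartet=1 acc=0x7 bytes_emitted=3
After char 5 ('L'=11): chars_in_quartet=2 acc=0x1CB bytes_emitted=3
After char 6 ('u'=46): chars_in_quartet=3 acc=0x72EE bytes_emitted=3
After char 7 ('i'=34): chars_in_quartet=4 acc=0x1CBBA2 -> emit 1C BB A2, reset; bytes_emitted=6
After char 8 ('t'=45): chars_in_quartet=1 acc=0x2D bytes_emitted=6
After char 9 ('P'=15): chars_in_quartet=2 acc=0xB4F bytes_emitted=6
After char 10 ('0'=52): chars_in_quartet=3 acc=0x2D3F4 bytes_emitted=6
After char 11 ('u'=46): chars_in_quartet=4 acc=0xB4FD2E -> emit B4 FD 2E, reset; bytes_emitted=9
After char 12 ('A'=0): chars_in_quartet=1 acc=0x0 bytes_emitted=9

Answer: 1 0x0 9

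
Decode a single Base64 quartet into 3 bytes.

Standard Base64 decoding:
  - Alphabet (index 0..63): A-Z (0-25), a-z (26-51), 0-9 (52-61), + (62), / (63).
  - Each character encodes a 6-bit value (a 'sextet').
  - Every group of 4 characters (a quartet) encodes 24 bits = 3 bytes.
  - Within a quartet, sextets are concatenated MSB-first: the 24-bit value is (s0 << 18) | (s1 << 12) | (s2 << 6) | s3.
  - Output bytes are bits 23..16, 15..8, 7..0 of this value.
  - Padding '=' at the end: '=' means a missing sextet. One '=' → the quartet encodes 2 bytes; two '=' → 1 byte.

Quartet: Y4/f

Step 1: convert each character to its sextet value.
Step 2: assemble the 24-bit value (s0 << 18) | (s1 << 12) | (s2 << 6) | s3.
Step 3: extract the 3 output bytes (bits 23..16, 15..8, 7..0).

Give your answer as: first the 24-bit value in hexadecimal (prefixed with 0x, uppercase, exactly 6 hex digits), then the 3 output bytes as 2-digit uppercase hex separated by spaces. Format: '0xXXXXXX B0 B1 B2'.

Answer: 0x638FDF 63 8F DF

Derivation:
Sextets: Y=24, 4=56, /=63, f=31
24-bit: (24<<18) | (56<<12) | (63<<6) | 31
      = 0x600000 | 0x038000 | 0x000FC0 | 0x00001F
      = 0x638FDF
Bytes: (v>>16)&0xFF=63, (v>>8)&0xFF=8F, v&0xFF=DF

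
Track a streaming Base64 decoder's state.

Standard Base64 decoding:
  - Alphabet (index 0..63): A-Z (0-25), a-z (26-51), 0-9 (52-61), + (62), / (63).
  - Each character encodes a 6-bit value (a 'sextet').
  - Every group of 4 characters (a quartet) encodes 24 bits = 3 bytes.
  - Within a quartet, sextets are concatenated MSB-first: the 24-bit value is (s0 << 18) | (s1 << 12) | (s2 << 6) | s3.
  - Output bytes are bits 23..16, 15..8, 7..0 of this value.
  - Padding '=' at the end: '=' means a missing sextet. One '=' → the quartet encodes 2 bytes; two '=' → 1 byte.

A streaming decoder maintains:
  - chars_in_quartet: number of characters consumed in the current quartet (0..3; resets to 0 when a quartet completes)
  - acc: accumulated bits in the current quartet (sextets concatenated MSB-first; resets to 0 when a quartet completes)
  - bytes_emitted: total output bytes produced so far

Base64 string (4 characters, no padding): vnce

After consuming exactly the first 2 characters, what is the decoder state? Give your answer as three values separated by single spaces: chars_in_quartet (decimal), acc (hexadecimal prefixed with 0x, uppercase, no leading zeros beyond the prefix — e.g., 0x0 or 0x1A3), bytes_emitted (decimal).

Answer: 2 0xBE7 0

Derivation:
After char 0 ('v'=47): chars_in_quartet=1 acc=0x2F bytes_emitted=0
After char 1 ('n'=39): chars_in_quartet=2 acc=0xBE7 bytes_emitted=0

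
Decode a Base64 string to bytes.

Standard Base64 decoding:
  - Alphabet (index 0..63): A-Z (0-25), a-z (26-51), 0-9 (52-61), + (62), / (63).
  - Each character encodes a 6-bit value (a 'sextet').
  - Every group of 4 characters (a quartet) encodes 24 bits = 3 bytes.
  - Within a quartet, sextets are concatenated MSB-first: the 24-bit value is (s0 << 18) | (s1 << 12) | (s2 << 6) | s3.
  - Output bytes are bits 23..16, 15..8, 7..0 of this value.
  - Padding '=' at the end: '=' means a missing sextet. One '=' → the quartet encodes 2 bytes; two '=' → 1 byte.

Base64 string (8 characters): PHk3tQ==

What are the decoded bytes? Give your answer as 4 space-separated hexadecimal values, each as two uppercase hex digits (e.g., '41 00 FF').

After char 0 ('P'=15): chars_in_quartet=1 acc=0xF bytes_emitted=0
After char 1 ('H'=7): chars_in_quartet=2 acc=0x3C7 bytes_emitted=0
After char 2 ('k'=36): chars_in_quartet=3 acc=0xF1E4 bytes_emitted=0
After char 3 ('3'=55): chars_in_quartet=4 acc=0x3C7937 -> emit 3C 79 37, reset; bytes_emitted=3
After char 4 ('t'=45): chars_in_quartet=1 acc=0x2D bytes_emitted=3
After char 5 ('Q'=16): chars_in_quartet=2 acc=0xB50 bytes_emitted=3
Padding '==': partial quartet acc=0xB50 -> emit B5; bytes_emitted=4

Answer: 3C 79 37 B5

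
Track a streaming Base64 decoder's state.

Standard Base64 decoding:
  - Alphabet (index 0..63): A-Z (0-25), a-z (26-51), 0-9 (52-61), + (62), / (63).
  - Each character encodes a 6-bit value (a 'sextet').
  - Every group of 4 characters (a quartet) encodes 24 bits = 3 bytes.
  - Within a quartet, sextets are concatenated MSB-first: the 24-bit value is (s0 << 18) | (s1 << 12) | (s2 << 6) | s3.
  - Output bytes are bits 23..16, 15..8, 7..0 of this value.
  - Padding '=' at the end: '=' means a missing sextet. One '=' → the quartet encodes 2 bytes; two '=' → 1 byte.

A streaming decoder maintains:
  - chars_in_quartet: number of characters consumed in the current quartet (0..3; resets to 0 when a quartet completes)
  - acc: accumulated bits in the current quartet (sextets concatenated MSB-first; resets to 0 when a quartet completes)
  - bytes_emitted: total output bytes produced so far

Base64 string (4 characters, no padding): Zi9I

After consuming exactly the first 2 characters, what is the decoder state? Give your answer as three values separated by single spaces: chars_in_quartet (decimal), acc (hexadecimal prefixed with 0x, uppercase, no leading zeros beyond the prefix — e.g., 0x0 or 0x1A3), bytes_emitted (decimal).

Answer: 2 0x662 0

Derivation:
After char 0 ('Z'=25): chars_in_quartet=1 acc=0x19 bytes_emitted=0
After char 1 ('i'=34): chars_in_quartet=2 acc=0x662 bytes_emitted=0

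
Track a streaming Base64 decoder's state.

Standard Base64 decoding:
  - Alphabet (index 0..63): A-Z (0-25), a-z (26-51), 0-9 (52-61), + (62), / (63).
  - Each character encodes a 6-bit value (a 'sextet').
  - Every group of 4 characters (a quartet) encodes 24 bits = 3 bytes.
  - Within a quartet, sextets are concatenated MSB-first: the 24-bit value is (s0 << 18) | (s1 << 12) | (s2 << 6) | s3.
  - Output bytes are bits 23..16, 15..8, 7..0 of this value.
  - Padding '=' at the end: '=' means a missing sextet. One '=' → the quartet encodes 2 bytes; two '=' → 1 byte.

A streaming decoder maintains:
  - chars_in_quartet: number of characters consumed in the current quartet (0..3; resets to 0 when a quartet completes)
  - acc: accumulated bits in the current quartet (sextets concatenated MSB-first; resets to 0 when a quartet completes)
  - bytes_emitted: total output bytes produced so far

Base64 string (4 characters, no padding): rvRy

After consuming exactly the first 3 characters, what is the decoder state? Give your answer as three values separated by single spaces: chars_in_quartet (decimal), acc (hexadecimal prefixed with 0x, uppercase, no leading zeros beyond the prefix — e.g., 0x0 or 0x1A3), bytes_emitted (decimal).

Answer: 3 0x2BBD1 0

Derivation:
After char 0 ('r'=43): chars_in_quartet=1 acc=0x2B bytes_emitted=0
After char 1 ('v'=47): chars_in_quartet=2 acc=0xAEF bytes_emitted=0
After char 2 ('R'=17): chars_in_quartet=3 acc=0x2BBD1 bytes_emitted=0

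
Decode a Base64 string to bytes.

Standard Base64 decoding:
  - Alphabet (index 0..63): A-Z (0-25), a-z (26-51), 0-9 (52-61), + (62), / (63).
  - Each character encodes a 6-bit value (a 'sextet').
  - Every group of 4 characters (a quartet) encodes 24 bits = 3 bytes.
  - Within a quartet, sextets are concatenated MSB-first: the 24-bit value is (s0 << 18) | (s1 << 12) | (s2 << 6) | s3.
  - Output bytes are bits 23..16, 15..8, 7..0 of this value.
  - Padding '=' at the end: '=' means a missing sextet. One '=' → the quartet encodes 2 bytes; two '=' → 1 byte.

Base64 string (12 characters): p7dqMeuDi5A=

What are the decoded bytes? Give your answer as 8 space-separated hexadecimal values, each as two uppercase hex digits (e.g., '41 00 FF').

Answer: A7 B7 6A 31 EB 83 8B 90

Derivation:
After char 0 ('p'=41): chars_in_quartet=1 acc=0x29 bytes_emitted=0
After char 1 ('7'=59): chars_in_quartet=2 acc=0xA7B bytes_emitted=0
After char 2 ('d'=29): chars_in_quartet=3 acc=0x29EDD bytes_emitted=0
After char 3 ('q'=42): chars_in_quartet=4 acc=0xA7B76A -> emit A7 B7 6A, reset; bytes_emitted=3
After char 4 ('M'=12): chars_in_quartet=1 acc=0xC bytes_emitted=3
After char 5 ('e'=30): chars_in_quartet=2 acc=0x31E bytes_emitted=3
After char 6 ('u'=46): chars_in_quartet=3 acc=0xC7AE bytes_emitted=3
After char 7 ('D'=3): chars_in_quartet=4 acc=0x31EB83 -> emit 31 EB 83, reset; bytes_emitted=6
After char 8 ('i'=34): chars_in_quartet=1 acc=0x22 bytes_emitted=6
After char 9 ('5'=57): chars_in_quartet=2 acc=0x8B9 bytes_emitted=6
After char 10 ('A'=0): chars_in_quartet=3 acc=0x22E40 bytes_emitted=6
Padding '=': partial quartet acc=0x22E40 -> emit 8B 90; bytes_emitted=8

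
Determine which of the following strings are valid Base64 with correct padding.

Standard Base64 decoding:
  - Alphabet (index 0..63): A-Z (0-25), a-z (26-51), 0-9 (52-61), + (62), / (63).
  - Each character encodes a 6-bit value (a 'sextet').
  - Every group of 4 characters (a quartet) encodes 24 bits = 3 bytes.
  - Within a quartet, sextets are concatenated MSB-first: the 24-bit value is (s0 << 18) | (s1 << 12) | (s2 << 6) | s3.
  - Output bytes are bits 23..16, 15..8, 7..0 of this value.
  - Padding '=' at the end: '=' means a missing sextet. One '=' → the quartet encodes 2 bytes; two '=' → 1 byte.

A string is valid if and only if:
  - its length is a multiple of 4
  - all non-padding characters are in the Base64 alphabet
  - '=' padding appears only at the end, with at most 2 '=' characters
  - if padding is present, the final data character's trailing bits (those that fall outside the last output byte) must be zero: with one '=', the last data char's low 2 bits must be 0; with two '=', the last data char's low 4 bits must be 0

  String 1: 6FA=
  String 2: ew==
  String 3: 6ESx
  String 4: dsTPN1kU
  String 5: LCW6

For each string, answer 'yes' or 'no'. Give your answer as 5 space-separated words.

String 1: '6FA=' → valid
String 2: 'ew==' → valid
String 3: '6ESx' → valid
String 4: 'dsTPN1kU' → valid
String 5: 'LCW6' → valid

Answer: yes yes yes yes yes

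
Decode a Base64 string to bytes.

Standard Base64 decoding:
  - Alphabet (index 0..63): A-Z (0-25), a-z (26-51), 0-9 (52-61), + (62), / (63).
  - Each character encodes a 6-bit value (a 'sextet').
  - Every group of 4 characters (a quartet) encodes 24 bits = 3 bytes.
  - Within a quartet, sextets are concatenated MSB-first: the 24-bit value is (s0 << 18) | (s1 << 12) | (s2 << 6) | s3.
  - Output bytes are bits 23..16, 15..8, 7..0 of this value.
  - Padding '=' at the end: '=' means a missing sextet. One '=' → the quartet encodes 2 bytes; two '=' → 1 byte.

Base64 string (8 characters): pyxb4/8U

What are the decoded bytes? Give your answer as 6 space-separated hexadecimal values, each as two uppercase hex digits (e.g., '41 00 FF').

Answer: A7 2C 5B E3 FF 14

Derivation:
After char 0 ('p'=41): chars_in_quartet=1 acc=0x29 bytes_emitted=0
After char 1 ('y'=50): chars_in_quartet=2 acc=0xA72 bytes_emitted=0
After char 2 ('x'=49): chars_in_quartet=3 acc=0x29CB1 bytes_emitted=0
After char 3 ('b'=27): chars_in_quartet=4 acc=0xA72C5B -> emit A7 2C 5B, reset; bytes_emitted=3
After char 4 ('4'=56): chars_in_quartet=1 acc=0x38 bytes_emitted=3
After char 5 ('/'=63): chars_in_quartet=2 acc=0xE3F bytes_emitted=3
After char 6 ('8'=60): chars_in_quartet=3 acc=0x38FFC bytes_emitted=3
After char 7 ('U'=20): chars_in_quartet=4 acc=0xE3FF14 -> emit E3 FF 14, reset; bytes_emitted=6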